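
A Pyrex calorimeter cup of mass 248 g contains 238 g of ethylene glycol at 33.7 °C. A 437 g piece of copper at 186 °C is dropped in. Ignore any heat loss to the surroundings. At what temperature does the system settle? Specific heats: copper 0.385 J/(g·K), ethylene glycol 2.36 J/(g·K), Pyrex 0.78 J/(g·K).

Let T be the final temperature. ΣQ_i = 0:
437·0.385·(T − 186) + 238·2.36·(T − 33.7) + 248·0.78·(T − 33.7) = 0
168.25(T − 186) + 561.68(T − 33.7) + 193.44(T − 33.7) = 0
(168.25 + 561.68 + 193.44) T = 168.25·186 + 561.68·33.7 + 193.44·33.7
T = 56741 / 923.37 = 61.5 °C

T_f ≈ 61.5 °C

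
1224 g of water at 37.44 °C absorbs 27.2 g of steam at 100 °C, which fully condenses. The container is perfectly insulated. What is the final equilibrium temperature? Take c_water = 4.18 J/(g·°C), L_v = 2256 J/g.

Energy conservation, ΣQ = 0:
steam→water at 100 °C releases m L_v = 27.2×2256 = 61363
  condensed water 100 °C→T: 113.7(T − 100)
  original water: 5116.3(T − 37.44)
5230 T = 61363 + 11370 + 191555 = 264288
T ≈ 50.53 °C, under the boiling point, so the assumption holds.

T_f ≈ 50.5 °C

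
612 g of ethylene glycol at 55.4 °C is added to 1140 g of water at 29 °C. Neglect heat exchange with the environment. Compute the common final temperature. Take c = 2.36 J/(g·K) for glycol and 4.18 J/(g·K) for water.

T_f ≈ 35.1 °C

Taking heat into each body as positive, Σ m c ΔT = 0:
612×2.36×(T − 55.4) + 1140×4.18×(T − 29) = 0
6209.5 T = 218206
T = 218206/6209.5 ≈ 35.14 °C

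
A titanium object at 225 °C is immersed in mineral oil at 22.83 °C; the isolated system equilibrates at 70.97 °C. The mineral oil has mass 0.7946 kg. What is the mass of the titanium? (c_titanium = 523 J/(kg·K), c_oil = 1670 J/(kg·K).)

|Q_titanium| = |Q_oil|:
m·523·(225 − 70.97) = 0.7946·1670·(70.97 − 22.83)
80558 m = 63881  ⇒  m ≈ 0.793 kg

m ≈ 0.793 kg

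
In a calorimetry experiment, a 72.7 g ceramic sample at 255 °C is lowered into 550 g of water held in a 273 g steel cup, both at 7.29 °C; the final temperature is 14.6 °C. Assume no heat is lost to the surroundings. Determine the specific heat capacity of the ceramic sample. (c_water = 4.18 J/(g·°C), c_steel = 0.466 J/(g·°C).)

c ≈ 1.01 J/(g·°C)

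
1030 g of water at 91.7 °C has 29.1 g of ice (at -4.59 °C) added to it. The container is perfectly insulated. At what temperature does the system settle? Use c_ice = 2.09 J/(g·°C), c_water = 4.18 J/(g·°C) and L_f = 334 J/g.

T_f ≈ 86.9 °C

Sum of m c ΔT and latent-heat terms is zero:
ice -4.59→0 °C: 29.1×2.09×4.59 = 279.16
  melt ice: 29.1×334 = 9719.4
  meltwater 0→T: 29.1×4.18×T = 121.64 T
  water: 4305.4(T − 91.7)
4427 T = 394805 − 9998.6 = 384807
T ≈ 86.92 °C. Since T > 0 °C, the all-ice-melts assumption holds.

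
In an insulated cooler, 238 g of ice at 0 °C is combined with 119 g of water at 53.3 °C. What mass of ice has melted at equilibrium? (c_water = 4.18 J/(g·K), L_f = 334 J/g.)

Cooling the water to 0 °C releases 119·4.18·53.3 = 26512 J.
To melt every bit of ice: 238·334 = 79492 J.
That's not enough to melt it all — equilibrium is at 0 °C with ice remaining.
m_melt = 26512 / L_f = 79.38 g.

m_melted ≈ 79.4 g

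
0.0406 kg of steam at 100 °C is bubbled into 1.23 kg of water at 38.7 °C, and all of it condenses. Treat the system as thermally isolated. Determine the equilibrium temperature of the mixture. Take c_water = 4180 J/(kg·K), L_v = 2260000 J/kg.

Net heat exchanged in the isolated system is zero:
latent heat released on condensation: 0.0406×2260000 = 91756
  condensed water 100 °C→T: 169.71(T − 100)
  original water: 5141.4(T − 38.7)
5311.1 T = 91756 + 16971 + 198972 = 307699
T ≈ 57.93 °C, under the boiling point, so the assumption holds.

T_f ≈ 57.9 °C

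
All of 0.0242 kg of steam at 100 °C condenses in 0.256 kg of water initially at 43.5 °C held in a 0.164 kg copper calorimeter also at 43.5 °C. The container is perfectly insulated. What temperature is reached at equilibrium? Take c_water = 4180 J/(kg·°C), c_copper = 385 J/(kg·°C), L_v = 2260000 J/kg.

Taking heat into each body as positive, Σ m c ΔT = 0:
steam→water at 100 °C releases m L_v = 0.0242·2260000 = 54692; condensate cools 100→T: 0.0242·4180·(T − 100) = 101.16(T − 100); water warms: 0.256·4180·(T − 43.5) = 1070.1(T − 43.5); cup: 63.14(T − 43.5)
1234.4 T = 54692 + 10116 + 49295 = 114103
T ≈ 92.44 °C, under the boiling point, so the assumption holds.

T_f ≈ 92.4 °C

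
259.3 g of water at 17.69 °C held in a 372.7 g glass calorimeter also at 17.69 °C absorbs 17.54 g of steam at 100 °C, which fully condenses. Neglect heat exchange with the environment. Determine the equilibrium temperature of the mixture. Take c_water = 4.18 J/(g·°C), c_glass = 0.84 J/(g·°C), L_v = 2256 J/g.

T_f ≈ 48.7 °C

Taking heat into each body as positive, Σ m c ΔT = 0:
steam→water at 100 °C releases m L_v = 17.54·2256 = 39570; condensate cools 100→T: 17.54·4.18·(T − 100) = 73.32(T − 100); water warms: 259.3·4.18·(T − 17.69) = 1083.9(T − 17.69); glass cup: 372.7·0.84·(T − 17.69) = 313.07(T − 17.69)
1470.3 T = 39570 + 7331.7 + 24712 = 71614
T ≈ 48.71 °C — below 100 °C, confirming all the steam condensed.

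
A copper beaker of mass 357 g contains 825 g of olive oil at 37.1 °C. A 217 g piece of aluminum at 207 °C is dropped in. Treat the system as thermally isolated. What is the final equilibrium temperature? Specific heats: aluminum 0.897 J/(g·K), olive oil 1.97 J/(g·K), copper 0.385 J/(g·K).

T_f ≈ 54.0 °C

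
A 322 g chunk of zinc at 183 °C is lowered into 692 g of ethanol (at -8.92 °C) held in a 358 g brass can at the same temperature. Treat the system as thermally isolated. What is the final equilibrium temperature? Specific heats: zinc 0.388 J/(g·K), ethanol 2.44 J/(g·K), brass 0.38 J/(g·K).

T_f = Σ m_i c_i T_i / Σ m_i c_i:
T_f = (124.94×183 + 1688.5×(-8.92) + 136.04×(-8.92)) / (124.94 + 1688.5 + 136.04)
    = 6588.6 / 1949.5 ≈ 3.38 °C

T_f ≈ 3.4 °C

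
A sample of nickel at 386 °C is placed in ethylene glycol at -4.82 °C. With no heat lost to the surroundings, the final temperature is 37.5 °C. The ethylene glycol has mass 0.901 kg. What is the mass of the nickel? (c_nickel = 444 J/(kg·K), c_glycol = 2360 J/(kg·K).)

Taking heat into each body as positive, Σ m c ΔT = 0:
m×444×(37.5 − 386) + 0.901×2360×(37.5 − (-4.82)) = 0
-154734 m = -89988
m = -89988/-154734 ≈ 0.5816 kg

m ≈ 0.582 kg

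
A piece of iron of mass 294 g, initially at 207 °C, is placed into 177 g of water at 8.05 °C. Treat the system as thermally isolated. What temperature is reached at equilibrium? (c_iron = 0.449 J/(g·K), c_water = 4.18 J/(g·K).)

Net heat exchanged in the isolated system is zero:
294·0.449·(T − 207) + 177·4.18·(T − 8.05) = 0
871.87 T = 33281
T = 33281 / 871.87 = 38.2 °C

T_f ≈ 38.2 °C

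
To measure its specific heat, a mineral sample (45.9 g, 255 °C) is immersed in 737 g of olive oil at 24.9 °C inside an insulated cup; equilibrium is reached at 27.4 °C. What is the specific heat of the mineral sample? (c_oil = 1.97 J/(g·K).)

Energy conservation, ΣQ = 0:
45.9×c×(27.4 − 255) + 737×1.97×(27.4 − 24.9) = 0
-10447 c = -3629.7
c = -3629.7/-10447 ≈ 0.3474 J/(g·K)

c ≈ 0.347 J/(g·K)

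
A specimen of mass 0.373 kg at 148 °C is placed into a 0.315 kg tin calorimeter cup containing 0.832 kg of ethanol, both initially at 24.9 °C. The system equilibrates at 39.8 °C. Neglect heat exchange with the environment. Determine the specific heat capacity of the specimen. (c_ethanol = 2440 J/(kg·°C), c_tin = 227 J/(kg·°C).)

Let T be the final temperature. ΣQ_i = 0:
0.373·c·(39.8 − 148) + 0.832·2440·(39.8 − 24.9) + 0.315·227·(39.8 − 24.9) = 0
-40.36 c = -31314
c = -31314/-40.36 ≈ 775.9 J/(kg·°C)

c ≈ 776 J/(kg·°C)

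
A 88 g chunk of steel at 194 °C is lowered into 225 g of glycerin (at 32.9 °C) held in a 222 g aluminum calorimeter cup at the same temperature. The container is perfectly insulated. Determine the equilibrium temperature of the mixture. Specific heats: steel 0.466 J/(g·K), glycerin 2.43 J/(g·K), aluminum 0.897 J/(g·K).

T_f ≈ 41.3 °C

Heat gained plus heat lost sum to zero:
88·0.466·(T − 194) + 225·2.43·(T − 32.9) + 222·0.897·(T − 32.9) = 0
786.89 T = 32495
T = 32495 / 786.89 = 41.3 °C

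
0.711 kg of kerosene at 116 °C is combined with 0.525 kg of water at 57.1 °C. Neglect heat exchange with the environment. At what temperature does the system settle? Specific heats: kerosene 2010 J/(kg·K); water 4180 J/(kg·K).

Set heat shed by the hot body equal to heat absorbed by the cold body:
0.711×2010×(116 − T) = 0.525×4180×(T − 57.1)
1429.1(116 − T) = 2194.5(T − 57.1)
3623.6 T = 291083  ⇒  T ≈ 80.33 °C

T_f ≈ 80.3 °C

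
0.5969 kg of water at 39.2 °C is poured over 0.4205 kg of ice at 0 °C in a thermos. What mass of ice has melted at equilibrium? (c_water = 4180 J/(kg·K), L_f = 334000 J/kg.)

Cooling the water to 0 °C releases 0.5969×4180×39.2 = 97806 J.
Melting all 0.4205 kg of ice would need 0.4205×334000 = 140447 J.
Since 97806 < 140447 J, not all the ice melts; equilibrium is at 0 °C.
Mass melted = 97806/334000 ≈ 0.2928 kg.

m_melted ≈ 0.293 kg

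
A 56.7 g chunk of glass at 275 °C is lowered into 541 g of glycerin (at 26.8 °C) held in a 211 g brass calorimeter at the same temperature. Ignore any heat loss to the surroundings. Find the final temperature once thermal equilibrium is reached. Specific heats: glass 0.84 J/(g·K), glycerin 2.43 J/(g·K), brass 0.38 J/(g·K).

T_f ≈ 35.0 °C

T_f = Σ m_i c_i T_i / Σ m_i c_i:
T_f = (47.63*275 + 1314.6*26.8 + 80.18*26.8) / (47.63 + 1314.6 + 80.18)
    = 50479 / 1442.4 ≈ 35.00 °C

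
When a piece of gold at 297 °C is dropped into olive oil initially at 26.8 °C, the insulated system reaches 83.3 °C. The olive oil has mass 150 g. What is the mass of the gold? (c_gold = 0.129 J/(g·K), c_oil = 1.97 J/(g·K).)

m ≈ 606 g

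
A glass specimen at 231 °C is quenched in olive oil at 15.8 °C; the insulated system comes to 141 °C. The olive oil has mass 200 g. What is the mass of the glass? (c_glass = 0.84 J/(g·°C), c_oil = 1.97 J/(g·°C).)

m ≈ 652 g

|Q_glass| = |Q_oil|:
m×0.84×(231 − 141) = 200×1.97×(141 − 15.8)
75.6 m = 49329  ⇒  m ≈ 652.5 g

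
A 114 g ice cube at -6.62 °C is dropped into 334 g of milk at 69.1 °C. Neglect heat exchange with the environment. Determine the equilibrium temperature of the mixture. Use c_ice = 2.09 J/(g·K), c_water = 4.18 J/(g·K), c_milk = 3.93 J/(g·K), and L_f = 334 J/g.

T_f ≈ 28.5 °C

Heat gained plus heat lost sum to zero:
ice -6.62→0 °C: 114×2.09×6.62 = 1577.3; melt ice: 114×334 = 38076; meltwater 0→T: 114×4.18×T = 476.52 T; milk cools: 334×3.93×(T − 69.1) = 1312.6(T − 69.1)
1789.1 T = 90702 − 39653 = 51049
T ≈ 28.53 °C. Since T > 0 °C, the all-ice-melts assumption holds.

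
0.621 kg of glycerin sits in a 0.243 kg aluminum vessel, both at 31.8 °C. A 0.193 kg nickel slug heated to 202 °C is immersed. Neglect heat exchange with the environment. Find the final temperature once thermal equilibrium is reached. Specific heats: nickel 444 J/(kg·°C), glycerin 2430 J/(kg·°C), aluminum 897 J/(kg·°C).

Heat gained plus heat lost sum to zero:
0.193·444·(T − 202) + 0.621·2430·(T − 31.8) + 0.243·897·(T − 31.8) = 0
85.69(T − 202) + 1509(T − 31.8) + 217.97(T − 31.8) = 0
1812.7 T = 72228
T = 72228 / 1812.7 = 39.8 °C

T_f ≈ 39.8 °C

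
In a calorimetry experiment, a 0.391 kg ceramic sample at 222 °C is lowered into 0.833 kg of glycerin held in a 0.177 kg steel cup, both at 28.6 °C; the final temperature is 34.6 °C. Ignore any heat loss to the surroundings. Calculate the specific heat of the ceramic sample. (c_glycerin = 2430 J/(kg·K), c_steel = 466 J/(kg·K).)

c ≈ 173 J/(kg·K)

Heat gained plus heat lost sum to zero:
0.391×c×(34.6 − 222) + 0.833×2430×(34.6 − 28.6) + 0.177×466×(34.6 − 28.6) = 0
-73.27 c = -12640
c = -12640/-73.27 ≈ 172.5 J/(kg·K)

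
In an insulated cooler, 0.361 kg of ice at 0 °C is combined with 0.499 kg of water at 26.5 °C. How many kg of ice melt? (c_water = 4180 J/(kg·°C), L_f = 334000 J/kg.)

m_melted ≈ 0.165 kg

Heat available from the water dropping to 0 °C: 0.499×4180×26.5 = 55274 J.
Fully melting the ice requires m_ice L_f = 0.361×334000 = 120574 J.
55274 J < 120574 J, so only part of the ice melts and the system sits at 0 °C.
Mass melted = 55274/334000 ≈ 0.1655 kg.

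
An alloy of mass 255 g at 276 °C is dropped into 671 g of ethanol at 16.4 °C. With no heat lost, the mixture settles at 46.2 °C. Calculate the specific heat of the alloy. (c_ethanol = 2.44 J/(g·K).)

Heat lost by the alloy = heat gained by the ethanol:
255·c·(276 − 46.2) = 671·2.44·(46.2 − 16.4)
58599 c = 48790  ⇒  c ≈ 0.8326 J/(g·K)

c ≈ 0.833 J/(g·K)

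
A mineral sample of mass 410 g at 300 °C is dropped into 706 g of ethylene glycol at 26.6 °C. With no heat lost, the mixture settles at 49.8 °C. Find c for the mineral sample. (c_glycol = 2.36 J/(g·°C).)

c ≈ 0.377 J/(g·°C)

Heat gained plus heat lost sum to zero:
410×c×(49.8 − 300) + 706×2.36×(49.8 − 26.6) = 0
-102582 c = -38655
c = -38655/-102582 ≈ 0.3768 J/(g·°C)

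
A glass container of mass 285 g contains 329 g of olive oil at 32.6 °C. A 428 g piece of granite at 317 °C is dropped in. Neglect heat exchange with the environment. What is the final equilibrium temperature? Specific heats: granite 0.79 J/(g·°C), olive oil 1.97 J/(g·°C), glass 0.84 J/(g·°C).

Let T be the final temperature. ΣQ_i = 0:
428·0.79·(T − 317) + 329·1.97·(T − 32.6) + 285·0.84·(T − 32.6) = 0
1225.7 T = 136118
T = 136118 / 1225.7 = 111 °C

T_f ≈ 111.1 °C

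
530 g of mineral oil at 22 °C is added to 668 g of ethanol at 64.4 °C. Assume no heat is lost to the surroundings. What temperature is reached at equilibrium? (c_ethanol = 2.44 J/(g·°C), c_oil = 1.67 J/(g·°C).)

Heat lost by the ethanol equals heat gained by the oil:
668·2.44·(64.4 − T) = 530·1.67·(T − 22)
1629.9(64.4 − T) = 885.1(T − 22)
2515 T = 124439  ⇒  T ≈ 49.48 °C

T_f ≈ 49.5 °C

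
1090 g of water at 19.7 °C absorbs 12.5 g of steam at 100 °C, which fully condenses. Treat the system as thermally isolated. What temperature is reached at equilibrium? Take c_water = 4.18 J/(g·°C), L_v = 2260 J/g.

Sum of m c ΔT and latent-heat terms is zero:
steam→water at 100 °C releases m L_v = 12.5×2260 = 28250; condensed water 100 °C→T: 52.25(T − 100); water warms: 1090×4.18×(T − 19.7) = 4556.2(T − 19.7)
4608.4 T = 28250 + 5225 + 89757 = 123232
T ≈ 26.74 °C — below 100 °C, confirming all the steam condensed.

T_f ≈ 26.7 °C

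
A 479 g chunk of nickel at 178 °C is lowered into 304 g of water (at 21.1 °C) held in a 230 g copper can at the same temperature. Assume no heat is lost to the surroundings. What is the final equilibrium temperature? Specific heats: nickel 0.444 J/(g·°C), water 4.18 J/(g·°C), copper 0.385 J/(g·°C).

With ΣQ=0 the equilibrium temperature is the m·c-weighted mean:
T_f = (212.68·178 + 1270.7·21.1 + 88.55·21.1) / (212.68 + 1270.7 + 88.55)
    = 66537 / 1571.9 ≈ 42.33 °C

T_f ≈ 42.3 °C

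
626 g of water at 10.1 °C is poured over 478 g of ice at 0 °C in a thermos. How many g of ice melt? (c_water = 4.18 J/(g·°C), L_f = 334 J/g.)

m_melted ≈ 79.1 g

Water can give up m c ΔT = 626·4.18·10.1 = 26428 J before reaching 0 °C.
Melting all 478 g of ice would need 478·334 = 159652 J.
That's not enough to melt it all — equilibrium is at 0 °C with ice remaining.
m_melted·334 = 26428  ⇒  m_melted ≈ 79.13 g.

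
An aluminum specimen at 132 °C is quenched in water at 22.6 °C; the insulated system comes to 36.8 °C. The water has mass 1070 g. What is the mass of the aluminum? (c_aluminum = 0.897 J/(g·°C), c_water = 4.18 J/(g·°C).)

Heat lost by the aluminum = heat gained by the water:
m×0.897×(132 − 36.8) = 1070×4.18×(36.8 − 22.6)
85.39 m = 63511  ⇒  m ≈ 743.7 g

m ≈ 744 g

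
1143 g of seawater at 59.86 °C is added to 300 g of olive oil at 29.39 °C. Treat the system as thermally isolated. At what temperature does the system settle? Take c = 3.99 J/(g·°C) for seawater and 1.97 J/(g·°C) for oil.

T_f ≈ 56.4 °C

|Q_seawater| = |Q_oil|:
1143×3.99×(59.86 − T) = 300×1.97×(T − 29.39)
4560.6(59.86 − T) = 591(T − 29.39)
5151.6 T = 290365  ⇒  T ≈ 56.36 °C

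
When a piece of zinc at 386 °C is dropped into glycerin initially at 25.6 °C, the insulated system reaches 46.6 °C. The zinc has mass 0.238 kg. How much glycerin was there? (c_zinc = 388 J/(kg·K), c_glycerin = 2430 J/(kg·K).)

m ≈ 0.614 kg

|Q_zinc| = |Q_glycerin|:
0.238·388·(386 − 46.6) = m·2430·(46.6 − 25.6)
51030 m = 31342  ⇒  m ≈ 0.6142 kg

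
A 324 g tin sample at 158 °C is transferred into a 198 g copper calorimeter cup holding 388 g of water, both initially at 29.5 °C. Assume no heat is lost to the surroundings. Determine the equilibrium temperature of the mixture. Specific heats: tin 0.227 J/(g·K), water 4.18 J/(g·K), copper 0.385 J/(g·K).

T_f ≈ 34.8 °C

Taking heat into each body as positive, Σ m c ΔT = 0:
324×0.227×(T − 158) + 388×4.18×(T − 29.5) + 198×0.385×(T − 29.5) = 0
73.55(T − 158) + 1621.8(T − 29.5) + 76.23(T − 29.5) = 0
1771.6 T = 61714
T = 61714/1771.6 ≈ 34.83 °C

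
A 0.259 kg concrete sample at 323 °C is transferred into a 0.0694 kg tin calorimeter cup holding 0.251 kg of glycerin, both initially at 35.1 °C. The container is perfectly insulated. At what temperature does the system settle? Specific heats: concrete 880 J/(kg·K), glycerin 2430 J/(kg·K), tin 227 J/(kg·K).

T_f ≈ 112.0 °C

Taking heat into each body as positive, Σ m c ΔT = 0:
0.259*880*(T − 323) + 0.251*2430*(T − 35.1) + 0.0694*227*(T − 35.1) = 0
227.92(T − 323) + 609.93(T − 35.1) + 15.75(T − 35.1) = 0
(227.92 + 609.93 + 15.75) T = 227.92*323 + 609.93*35.1 + 15.75*35.1
T = 95580 / 853.6 = 112 °C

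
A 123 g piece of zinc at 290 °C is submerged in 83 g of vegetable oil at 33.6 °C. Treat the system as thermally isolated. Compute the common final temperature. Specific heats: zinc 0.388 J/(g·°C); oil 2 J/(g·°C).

T_f ≈ 90.9 °C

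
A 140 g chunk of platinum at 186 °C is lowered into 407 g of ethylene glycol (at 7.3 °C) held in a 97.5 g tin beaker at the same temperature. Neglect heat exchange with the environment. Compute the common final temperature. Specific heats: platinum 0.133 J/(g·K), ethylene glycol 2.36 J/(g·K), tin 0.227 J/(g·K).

T_f ≈ 10.6 °C

Setting the total heat transfer to zero:
140*0.133*(T − 186) + 407*2.36*(T − 7.3) + 97.5*0.227*(T − 7.3) = 0
1001.3 T = 10637
T = 10637/1001.3 ≈ 10.62 °C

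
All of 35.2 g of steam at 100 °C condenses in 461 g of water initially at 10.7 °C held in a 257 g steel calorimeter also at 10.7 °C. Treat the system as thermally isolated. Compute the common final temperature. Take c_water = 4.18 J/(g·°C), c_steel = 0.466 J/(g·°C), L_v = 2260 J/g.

Sum of m c ΔT and latent-heat terms is zero:
latent heat released on condensation: 35.2×2260 = 79552; condensate cools 100→T: 35.2×4.18×(T − 100) = 147.14(T − 100); original water: 1927(T − 10.7); steel cup: 257×0.466×(T − 10.7) = 119.76(T − 10.7)
2193.9 T = 79552 + 14714 + 21900 = 116166
T ≈ 52.95 °C — below 100 °C, confirming all the steam condensed.

T_f ≈ 52.9 °C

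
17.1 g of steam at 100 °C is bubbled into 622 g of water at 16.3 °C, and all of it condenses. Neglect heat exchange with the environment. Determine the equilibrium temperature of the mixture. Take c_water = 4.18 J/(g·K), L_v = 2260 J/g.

Energy balance with sensible and latent terms:
condense steam: −17.1·2260 = −38646; condensate cools 100→T: 17.1·4.18·(T − 100) = 71.48(T − 100); water warms: 622·4.18·(T − 16.3) = 2600(T − 16.3)
2671.4 T = 38646 + 7147.8 + 42379 = 88173
T ≈ 33.01 °C, under the boiling point, so the assumption holds.

T_f ≈ 33.0 °C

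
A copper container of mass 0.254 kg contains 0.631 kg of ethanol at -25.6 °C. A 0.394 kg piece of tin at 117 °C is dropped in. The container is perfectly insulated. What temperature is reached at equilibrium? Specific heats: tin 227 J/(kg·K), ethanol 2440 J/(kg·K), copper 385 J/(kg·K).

Net heat exchanged in the isolated system is zero:
0.394×227×(T − 117) + 0.631×2440×(T − (-25.6)) + 0.254×385×(T − (-25.6)) = 0
(89.44 + 1539.6 + 97.79) T = 89.44×117 + 1539.6×(-25.6) + 97.79×(-25.6)
T ≈ -18.21 °C

T_f ≈ -18.2 °C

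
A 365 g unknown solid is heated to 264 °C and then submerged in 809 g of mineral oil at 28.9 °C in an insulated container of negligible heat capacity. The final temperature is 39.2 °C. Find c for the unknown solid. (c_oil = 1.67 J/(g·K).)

c ≈ 0.17 J/(g·K)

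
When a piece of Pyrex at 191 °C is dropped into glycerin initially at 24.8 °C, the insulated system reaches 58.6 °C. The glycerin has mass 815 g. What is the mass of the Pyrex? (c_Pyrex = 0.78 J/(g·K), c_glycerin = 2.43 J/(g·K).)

m ≈ 648 g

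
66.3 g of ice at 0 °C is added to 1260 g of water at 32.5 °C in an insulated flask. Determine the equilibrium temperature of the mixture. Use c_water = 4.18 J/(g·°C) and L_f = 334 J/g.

T_f ≈ 26.9 °C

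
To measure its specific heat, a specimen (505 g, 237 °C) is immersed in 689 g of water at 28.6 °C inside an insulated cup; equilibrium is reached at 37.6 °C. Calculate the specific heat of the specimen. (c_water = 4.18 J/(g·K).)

c ≈ 0.257 J/(g·K)

Setting the total heat transfer to zero:
505×c×(37.6 − 237) + 689×4.18×(37.6 − 28.6) = 0
-100697 c = -25920
c = -25920/-100697 ≈ 0.2574 J/(g·K)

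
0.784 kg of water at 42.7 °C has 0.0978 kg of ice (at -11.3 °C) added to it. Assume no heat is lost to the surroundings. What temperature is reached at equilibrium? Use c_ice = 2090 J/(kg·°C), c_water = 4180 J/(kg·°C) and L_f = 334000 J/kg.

Energy balance with sensible and latent terms:
warm ice to 0 °C: 0.0978×2090×(0 − (-11.3)) = 2309.7
  latent heat to melt: 0.0978×334000 = 32665
  warm the meltwater: 408.8 T
  water: 3277.1(T − 42.7)
3685.9 T = 139933 − 34975 = 104958
T ≈ 28.48 °C. Since T > 0 °C, the all-ice-melts assumption holds.

T_f ≈ 28.5 °C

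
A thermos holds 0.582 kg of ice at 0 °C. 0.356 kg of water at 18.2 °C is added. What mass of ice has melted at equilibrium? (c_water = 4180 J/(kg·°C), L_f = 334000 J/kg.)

m_melted ≈ 0.0811 kg

Water can give up m c ΔT = 0.356×4180×18.2 = 27083 J before reaching 0 °C.
Fully melting the ice requires m_ice L_f = 0.582×334000 = 194388 J.
Since 27083 < 194388 J, not all the ice melts; equilibrium is at 0 °C.
Mass melted = 27083/334000 ≈ 0.08109 kg.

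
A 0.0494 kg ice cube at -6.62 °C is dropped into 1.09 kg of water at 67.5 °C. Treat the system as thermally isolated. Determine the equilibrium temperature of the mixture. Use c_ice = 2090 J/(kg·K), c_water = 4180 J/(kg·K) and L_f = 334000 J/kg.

Sum of m c ΔT and latent-heat terms is zero:
warm ice to 0 °C: 0.0494·2090·(0 − (-6.62)) = 683.49; fusion: m_ice L_f = 0.0494·334000 = 16500; meltwater 0→T: 0.0494·4180·T = 206.49 T; water: 4556.2(T − 67.5)
4762.7 T = 307544 − 17183 = 290360
T ≈ 60.97 °C. Since T > 0 °C, the all-ice-melts assumption holds.

T_f ≈ 61.0 °C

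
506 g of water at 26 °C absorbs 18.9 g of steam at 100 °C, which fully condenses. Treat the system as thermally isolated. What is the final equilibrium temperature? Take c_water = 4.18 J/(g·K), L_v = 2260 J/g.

T_f ≈ 48.1 °C

Setting the total heat transfer to zero:
condense steam: −18.9·2260 = −42714; condensed water 100 °C→T: 79(T − 100); water warms: 506·4.18·(T − 26) = 2115.1(T − 26)
2194.1 T = 42714 + 7900.2 + 54992 = 105606
T ≈ 48.13 °C — below 100 °C, confirming all the steam condensed.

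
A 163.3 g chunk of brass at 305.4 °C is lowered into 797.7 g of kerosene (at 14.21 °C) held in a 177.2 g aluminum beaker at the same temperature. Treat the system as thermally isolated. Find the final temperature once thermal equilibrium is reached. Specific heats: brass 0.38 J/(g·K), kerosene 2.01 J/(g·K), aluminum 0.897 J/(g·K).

T_f ≈ 24.1 °C

Net heat exchanged in the isolated system is zero:
163.3*0.38*(T − 305.4) + 797.7*2.01*(T − 14.21) + 177.2*0.897*(T − 14.21) = 0
62.05(T − 305.4) + 1603.4(T − 14.21) + 158.95(T − 14.21) = 0
1824.4 T = 43994
T ≈ 24.11 °C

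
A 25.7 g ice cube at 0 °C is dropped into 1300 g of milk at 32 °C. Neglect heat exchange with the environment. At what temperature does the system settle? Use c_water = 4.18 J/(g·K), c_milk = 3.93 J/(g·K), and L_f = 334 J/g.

Let T be the final temperature. ΣQ_i = 0:
latent heat to melt: 25.7·334 = 8583.8
  meltwater 0→T: 25.7·4.18·T = 107.43 T
  milk cools: 1300·3.93·(T − 32) = 5109(T − 32)
5216.4 T = 163488 − 8583.8 = 154904
T ≈ 29.70 °C — above 0 °C, consistent with complete melting.

T_f ≈ 29.7 °C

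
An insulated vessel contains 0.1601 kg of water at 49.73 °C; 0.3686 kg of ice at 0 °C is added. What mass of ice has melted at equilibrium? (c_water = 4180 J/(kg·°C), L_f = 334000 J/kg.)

m_melted ≈ 0.0996 kg

Cooling the water to 0 °C releases 0.1601×4180×49.73 = 33280 J.
Fully melting the ice requires m_ice L_f = 0.3686×334000 = 123112 J.
33280 J < 123112 J, so only part of the ice melts and the system sits at 0 °C.
Mass melted = 33280/334000 ≈ 0.09964 kg.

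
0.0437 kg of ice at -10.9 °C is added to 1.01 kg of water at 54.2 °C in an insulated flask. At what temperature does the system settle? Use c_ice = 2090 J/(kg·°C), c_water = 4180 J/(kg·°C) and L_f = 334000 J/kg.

T_f ≈ 48.4 °C

Sum of m c ΔT and latent-heat terms is zero:
warm ice to 0 °C: 0.0437·2090·(0 − (-10.9)) = 995.53; fusion: m_ice L_f = 0.0437·334000 = 14596; warm the meltwater: 182.67 T; water cools: 1.01·4180·(T − 54.2) = 4221.8(T − 54.2)
4404.5 T = 228822 − 15591 = 213230
T ≈ 48.41 °C — above 0 °C, consistent with complete melting.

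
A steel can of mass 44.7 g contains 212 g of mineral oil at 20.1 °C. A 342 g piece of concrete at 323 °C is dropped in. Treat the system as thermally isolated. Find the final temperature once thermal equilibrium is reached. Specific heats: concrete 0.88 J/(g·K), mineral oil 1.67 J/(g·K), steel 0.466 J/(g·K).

Heat gained plus heat lost sum to zero:
342·0.88·(T − 323) + 212·1.67·(T − 20.1) + 44.7·0.466·(T − 20.1) = 0
300.96(T − 323) + 354.04(T − 20.1) + 20.83(T − 20.1) = 0
675.83 T = 104745
T = 104745 / 675.83 = 155 °C

T_f ≈ 155.0 °C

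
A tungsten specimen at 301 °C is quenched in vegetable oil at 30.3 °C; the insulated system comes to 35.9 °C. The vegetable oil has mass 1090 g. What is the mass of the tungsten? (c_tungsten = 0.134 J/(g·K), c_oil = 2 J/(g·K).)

m ≈ 344 g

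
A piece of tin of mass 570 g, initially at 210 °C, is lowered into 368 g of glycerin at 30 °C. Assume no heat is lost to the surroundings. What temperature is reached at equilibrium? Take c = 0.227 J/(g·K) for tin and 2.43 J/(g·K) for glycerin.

T_f ≈ 52.8 °C

Setting the total heat transfer to zero:
570*0.227*(T − 210) + 368*2.43*(T − 30) = 0
129.39(T − 210) + 894.24(T − 30) = 0
(129.39 + 894.24) T = 129.39*210 + 894.24*30
T = 53999/1023.6 ≈ 52.75 °C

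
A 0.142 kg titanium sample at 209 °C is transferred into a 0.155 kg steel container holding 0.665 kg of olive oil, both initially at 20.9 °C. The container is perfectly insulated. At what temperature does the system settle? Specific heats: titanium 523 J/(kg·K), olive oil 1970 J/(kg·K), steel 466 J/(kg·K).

T_f ≈ 30.5 °C

Conservation of energy gives ΣQ = 0:
0.142*523*(T − 209) + 0.665*1970*(T − 20.9) + 0.155*466*(T − 20.9) = 0
74.27(T − 209) + 1310.1(T − 20.9) + 72.23(T − 20.9) = 0
(74.27 + 1310.1 + 72.23) T = 74.27*209 + 1310.1*20.9 + 72.23*20.9
T = 44411 / 1456.5 = 30.5 °C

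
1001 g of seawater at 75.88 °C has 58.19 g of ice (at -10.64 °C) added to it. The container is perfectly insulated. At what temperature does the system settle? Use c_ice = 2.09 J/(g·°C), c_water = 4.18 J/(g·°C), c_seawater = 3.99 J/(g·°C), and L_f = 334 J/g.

T_f ≈ 66.6 °C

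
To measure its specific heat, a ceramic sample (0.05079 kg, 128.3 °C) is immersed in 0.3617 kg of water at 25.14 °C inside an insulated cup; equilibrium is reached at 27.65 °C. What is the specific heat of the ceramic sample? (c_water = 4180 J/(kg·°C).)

Setting the total heat transfer to zero:
0.05079·c·(27.65 − 128.3) + 0.3617·4180·(27.65 − 25.14) = 0
-5.112 c = -3794.9
c = -3794.9/-5.112 ≈ 742.3 J/(kg·°C)

c ≈ 742 J/(kg·°C)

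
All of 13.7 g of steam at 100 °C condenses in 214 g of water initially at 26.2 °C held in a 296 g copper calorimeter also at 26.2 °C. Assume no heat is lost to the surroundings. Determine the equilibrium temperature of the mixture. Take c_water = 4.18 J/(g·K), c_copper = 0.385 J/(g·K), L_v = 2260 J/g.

T_f ≈ 59.2 °C

Heat gained plus heat lost sum to zero:
condense steam: −13.7×2260 = −30962
  condensed water 100 °C→T: 57.27(T − 100)
  water warms: 214×4.18×(T − 26.2) = 894.52(T − 26.2)
  copper cup: 296×0.385×(T − 26.2) = 113.96(T − 26.2)
1065.7 T = 30962 + 5726.6 + 26422 = 63111
T ≈ 59.22 °C — below 100 °C, confirming all the steam condensed.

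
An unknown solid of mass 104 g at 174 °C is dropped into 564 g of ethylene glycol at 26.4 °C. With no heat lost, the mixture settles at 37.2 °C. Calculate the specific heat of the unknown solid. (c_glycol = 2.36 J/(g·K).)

c ≈ 1.01 J/(g·K)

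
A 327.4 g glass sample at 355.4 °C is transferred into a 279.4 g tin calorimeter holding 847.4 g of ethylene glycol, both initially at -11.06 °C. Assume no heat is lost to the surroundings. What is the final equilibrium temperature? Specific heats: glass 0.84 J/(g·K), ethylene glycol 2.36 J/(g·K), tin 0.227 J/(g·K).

Setting the total heat transfer to zero:
327.4·0.84·(T − 355.4) + 847.4·2.36·(T − (-11.06)) + 279.4·0.227·(T − (-11.06)) = 0
2338.3 T = 74921
T = 74921 / 2338.3 = 32 °C

T_f ≈ 32.0 °C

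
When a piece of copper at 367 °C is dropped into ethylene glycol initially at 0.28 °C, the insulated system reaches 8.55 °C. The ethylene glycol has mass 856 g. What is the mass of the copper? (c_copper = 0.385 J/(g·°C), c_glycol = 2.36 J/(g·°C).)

m ≈ 121 g

Heat lost by the copper = heat gained by the glycol:
m×0.385×(367 − 8.55) = 856×2.36×(8.55 − 0.28)
138 m = 16707  ⇒  m ≈ 121.1 g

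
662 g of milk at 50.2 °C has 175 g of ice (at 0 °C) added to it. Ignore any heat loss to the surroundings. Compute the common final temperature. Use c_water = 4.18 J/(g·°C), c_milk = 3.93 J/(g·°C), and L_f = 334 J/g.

Sum of m c ΔT and latent-heat terms is zero:
fusion: m_ice L_f = 175·334 = 58450; warm the meltwater: 731.5 T; milk cools: 662·3.93·(T − 50.2) = 2601.7(T − 50.2)
3333.2 T = 130603 − 58450 = 72153
T ≈ 21.65 °C — above 0 °C, consistent with complete melting.

T_f ≈ 21.6 °C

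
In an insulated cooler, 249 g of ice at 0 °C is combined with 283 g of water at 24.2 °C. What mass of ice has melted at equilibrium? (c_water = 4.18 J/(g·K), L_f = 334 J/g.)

m_melted ≈ 85.7 g

Cooling the water to 0 °C releases 283·4.18·24.2 = 28627 J.
Melting all 249 g of ice would need 249·334 = 83166 J.
Since 28627 < 83166 J, not all the ice melts; equilibrium is at 0 °C.
Mass melted = 28627/334 ≈ 85.71 g.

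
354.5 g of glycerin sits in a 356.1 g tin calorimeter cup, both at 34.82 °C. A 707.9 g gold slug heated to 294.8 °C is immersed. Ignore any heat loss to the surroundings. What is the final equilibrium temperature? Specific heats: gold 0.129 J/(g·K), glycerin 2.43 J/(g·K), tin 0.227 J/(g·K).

T_f ≈ 57.8 °C

Net heat exchanged in the isolated system is zero:
707.9×0.129×(T − 294.8) + 354.5×2.43×(T − 34.82) + 356.1×0.227×(T − 34.82) = 0
91.32(T − 294.8) + 861.44(T − 34.82) + 80.83(T − 34.82) = 0
(91.32 + 861.44 + 80.83) T = 91.32×294.8 + 861.44×34.82 + 80.83×34.82
T = 59731 / 1033.6 = 57.8 °C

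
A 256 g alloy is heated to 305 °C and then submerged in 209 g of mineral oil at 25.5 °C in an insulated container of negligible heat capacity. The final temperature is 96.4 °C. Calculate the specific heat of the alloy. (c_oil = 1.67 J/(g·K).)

c ≈ 0.463 J/(g·K)

Energy conservation, ΣQ = 0:
256×c×(96.4 − 305) + 209×1.67×(96.4 − 25.5) = 0
-53402 c = -24746
c = -24746/-53402 ≈ 0.4634 J/(g·K)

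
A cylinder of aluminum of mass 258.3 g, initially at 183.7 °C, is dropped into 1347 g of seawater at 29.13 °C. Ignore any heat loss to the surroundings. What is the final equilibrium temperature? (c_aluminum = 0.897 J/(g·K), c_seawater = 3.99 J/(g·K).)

T_f = Σ m_i c_i T_i / Σ m_i c_i:
T_f = (231.7*183.7 + 5374.5*29.13) / (231.7 + 5374.5)
    = 199122 / 5606.2 ≈ 35.52 °C

T_f ≈ 35.5 °C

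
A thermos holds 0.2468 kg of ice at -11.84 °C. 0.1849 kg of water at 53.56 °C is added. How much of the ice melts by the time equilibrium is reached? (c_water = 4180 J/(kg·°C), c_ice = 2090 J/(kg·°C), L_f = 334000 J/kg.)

Water can give up m c ΔT = 0.1849×4180×53.56 = 41396 J before reaching 0 °C.
Warming the ice to 0 °C takes 0.2468×2090×11.84 = 6107.2 J, leaving 35288 J for melting.
Melting all 0.2468 kg of ice would need 0.2468×334000 = 82431 J.
Since 35288 < 82431 J, not all the ice melts; equilibrium is at 0 °C.
Mass melted = 35288/334000 ≈ 0.1057 kg.

m_melted ≈ 0.106 kg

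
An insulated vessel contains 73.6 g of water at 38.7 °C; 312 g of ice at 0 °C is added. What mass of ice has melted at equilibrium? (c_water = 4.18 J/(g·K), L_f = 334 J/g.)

m_melted ≈ 35.6 g

Water can give up m c ΔT = 73.6×4.18×38.7 = 11906 J before reaching 0 °C.
Melting all 312 g of ice would need 312×334 = 104208 J.
Since 11906 < 104208 J, not all the ice melts; equilibrium is at 0 °C.
m_melt = 11906 / L_f = 35.65 g.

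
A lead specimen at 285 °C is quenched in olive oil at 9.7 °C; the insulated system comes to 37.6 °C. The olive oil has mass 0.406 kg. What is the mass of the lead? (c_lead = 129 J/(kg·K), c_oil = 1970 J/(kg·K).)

m ≈ 0.699 kg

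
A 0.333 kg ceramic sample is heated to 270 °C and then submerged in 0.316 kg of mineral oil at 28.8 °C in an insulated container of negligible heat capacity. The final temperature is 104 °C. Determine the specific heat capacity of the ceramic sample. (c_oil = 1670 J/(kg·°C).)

c ≈ 718 J/(kg·°C)

Heat lost by the ceramic sample = heat gained by the oil:
0.333·c·(270 − 104) = 0.316·1670·(104 − 28.8)
55.28 c = 39685  ⇒  c ≈ 717.9 J/(kg·°C)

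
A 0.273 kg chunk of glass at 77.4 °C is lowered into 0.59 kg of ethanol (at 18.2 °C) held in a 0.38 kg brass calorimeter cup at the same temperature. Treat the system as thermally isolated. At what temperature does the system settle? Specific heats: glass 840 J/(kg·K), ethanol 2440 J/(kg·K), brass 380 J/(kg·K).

Conservation of energy gives ΣQ = 0:
0.273·840·(T − 77.4) + 0.59·2440·(T − 18.2) + 0.38·380·(T − 18.2) = 0
229.32(T − 77.4) + 1439.6(T − 18.2) + 144.4(T − 18.2) = 0
1813.3 T = 46578
T = 46578 / 1813.3 = 25.7 °C

T_f ≈ 25.7 °C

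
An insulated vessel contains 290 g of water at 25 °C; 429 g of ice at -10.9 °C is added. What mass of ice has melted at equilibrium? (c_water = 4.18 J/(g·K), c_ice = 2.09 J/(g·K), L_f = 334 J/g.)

Water can give up m c ΔT = 290×4.18×25 = 30305 J before reaching 0 °C.
Of that, 429×2.09×10.9 = 9773 J goes to bring the ice to 0 °C, leaving 20532 J.
Fully melting the ice requires m_ice L_f = 429×334 = 143286 J.
20532 J < 143286 J, so only part of the ice melts and the system sits at 0 °C.
m_melt = 20532 / L_f = 61.47 g.

m_melted ≈ 61.5 g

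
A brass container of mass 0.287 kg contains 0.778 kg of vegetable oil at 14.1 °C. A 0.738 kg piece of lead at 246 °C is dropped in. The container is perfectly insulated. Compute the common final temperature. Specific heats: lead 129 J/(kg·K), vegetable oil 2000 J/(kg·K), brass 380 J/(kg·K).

Setting the total heat transfer to zero:
0.738×129×(T − 246) + 0.778×2000×(T − 14.1) + 0.287×380×(T − 14.1) = 0
95.2(T − 246) + 1556(T − 14.1) + 109.06(T − 14.1) = 0
1760.3 T = 46897
T = 46897 / 1760.3 = 26.6 °C

T_f ≈ 26.6 °C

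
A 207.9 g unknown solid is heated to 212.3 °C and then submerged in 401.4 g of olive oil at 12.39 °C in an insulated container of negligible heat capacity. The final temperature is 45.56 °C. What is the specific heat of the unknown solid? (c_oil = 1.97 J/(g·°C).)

c ≈ 0.757 J/(g·°C)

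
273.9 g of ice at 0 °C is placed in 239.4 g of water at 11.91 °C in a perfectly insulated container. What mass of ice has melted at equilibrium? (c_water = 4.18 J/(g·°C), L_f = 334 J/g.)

Water can give up m c ΔT = 239.4×4.18×11.91 = 11918 J before reaching 0 °C.
Melting all 273.9 g of ice would need 273.9×334 = 91483 J.
11918 J < 91483 J, so only part of the ice melts and the system sits at 0 °C.
m_melt = 11918 / L_f = 35.68 g.

m_melted ≈ 35.7 g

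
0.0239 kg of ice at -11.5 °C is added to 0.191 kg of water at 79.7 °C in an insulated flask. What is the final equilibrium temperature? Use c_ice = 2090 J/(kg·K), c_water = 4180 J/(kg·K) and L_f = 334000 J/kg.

T_f ≈ 61.3 °C

Conservation of energy gives ΣQ = 0:
warm ice to 0 °C: 0.0239·2090·(0 − (-11.5)) = 574.44
  fusion: m_ice L_f = 0.0239·334000 = 7982.6
  warm the meltwater: 99.9 T
  water cools: 0.191·4180·(T − 79.7) = 798.38(T − 79.7)
898.28 T = 63631 − 8557 = 55074
T ≈ 61.31 °C. Since T > 0 °C, the all-ice-melts assumption holds.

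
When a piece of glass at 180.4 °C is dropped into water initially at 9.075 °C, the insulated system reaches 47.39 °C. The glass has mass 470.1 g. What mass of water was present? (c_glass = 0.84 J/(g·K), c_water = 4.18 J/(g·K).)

m ≈ 328 g

Let T be the final temperature. ΣQ_i = 0:
470.1·0.84·(47.39 − 180.4) + m·4.18·(47.39 − 9.075) = 0
160.16 m = 52524
m = 52524/160.16 ≈ 328 g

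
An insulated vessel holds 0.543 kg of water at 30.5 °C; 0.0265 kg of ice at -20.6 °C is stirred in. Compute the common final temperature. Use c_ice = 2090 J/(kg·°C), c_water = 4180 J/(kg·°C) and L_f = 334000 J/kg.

T_f ≈ 24.9 °C

Energy conservation, ΣQ = 0:
ice -20.6→0 °C: 0.0265·2090·20.6 = 1140.9; fusion: m_ice L_f = 0.0265·334000 = 8851; meltwater 0→T: 0.0265·4180·T = 110.77 T; water cools: 0.543·4180·(T − 30.5) = 2269.7(T − 30.5)
2380.5 T = 69227 − 9991.9 = 59235
T ≈ 24.88 °C (positive, so assuming full melt was valid).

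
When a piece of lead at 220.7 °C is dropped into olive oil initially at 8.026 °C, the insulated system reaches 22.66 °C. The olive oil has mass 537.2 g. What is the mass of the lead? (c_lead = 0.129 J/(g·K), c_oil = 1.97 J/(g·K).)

m ≈ 606 g

Heat lost by the lead = heat gained by the oil:
m·0.129·(220.7 − 22.66) = 537.2·1.97·(22.66 − 8.026)
25.55 m = 15487  ⇒  m ≈ 606.2 g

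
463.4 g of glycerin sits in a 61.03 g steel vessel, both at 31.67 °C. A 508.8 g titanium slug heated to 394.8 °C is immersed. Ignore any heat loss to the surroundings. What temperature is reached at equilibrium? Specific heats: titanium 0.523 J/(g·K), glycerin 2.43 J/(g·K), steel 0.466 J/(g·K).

T_f ≈ 99.7 °C

T_f is the heat-capacity-weighted average of the initial temperatures:
T_f = (266.1×394.8 + 1126.1×31.67 + 28.44×31.67) / (266.1 + 1126.1 + 28.44)
    = 141620 / 1420.6 ≈ 99.69 °C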